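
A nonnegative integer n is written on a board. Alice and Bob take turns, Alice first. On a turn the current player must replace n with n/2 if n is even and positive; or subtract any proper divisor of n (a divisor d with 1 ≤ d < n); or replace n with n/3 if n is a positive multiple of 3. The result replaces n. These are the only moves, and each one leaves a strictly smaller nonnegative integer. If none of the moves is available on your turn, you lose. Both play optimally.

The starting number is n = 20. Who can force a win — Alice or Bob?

Alice wins.

Work bottom-up. With no move the player to move loses. Otherwise the position is W if at least one move leads to an L position for the opponent, and L if every move leads to a W.
n=0: no move → L
n=1: no move → L
n=2: →1(L), so W
n=3: →1(L), so W
n=4: →2(W), 3(W) — all W, so L
n=5: →4(L), so W
n=6: →4(L), so W
n=7: →6(W) only, which is W, so L
n=8: →4(L), so W
n=9: →3(W), 6(W), 8(W) — all W, so L
n=10: →9(L), so W
n=11: →10(W) only, which is W, so L
n=12: →4(L), so W
n=13: →12(W) only, which is W, so L
n=14: →7(L), so W
n=15: →5(W), 10(W), 12(W), 14(W) — all W, so L
n=16: →15(L), so W
n=17: →16(W) only, which is W, so L
n=18: →9(L), so W
n=19: →18(W) only, which is W, so L
n=20: →15(L), so W
The starting position 20 is W: Alice should move to 15, handing over an L position.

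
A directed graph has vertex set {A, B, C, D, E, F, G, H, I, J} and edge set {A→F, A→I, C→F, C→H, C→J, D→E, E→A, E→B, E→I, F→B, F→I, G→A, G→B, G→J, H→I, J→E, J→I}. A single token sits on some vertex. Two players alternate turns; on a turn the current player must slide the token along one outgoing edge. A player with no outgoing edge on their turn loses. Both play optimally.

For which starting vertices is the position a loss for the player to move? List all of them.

Work bottom-up. With no move the player to move loses. Otherwise the position is W if at least one move leads to an L position for the opponent, and L if every move leads to a W.
Every edge goes from a vertex to one that appears earlier in the order I, B, F, A, E, H, D, J, G, C, so processing vertices in that order labels each vertex after all of its successors.
I: no outgoing edge → L
B: no outgoing edge → L
F: W (go to B, an L position)
A: W (go to I, an L position)
E: W (go to B, an L position)
H: W (go to I, an L position)
D: L (sole option E(W) is W)
J: W (go to I, an L position)
G: W (go to B, an L position)
C: L (options J(W), H(W), F(W) are all W)
Reading off the rows marked L gives the requested list; there are 4 such vertices.

B, C, D, I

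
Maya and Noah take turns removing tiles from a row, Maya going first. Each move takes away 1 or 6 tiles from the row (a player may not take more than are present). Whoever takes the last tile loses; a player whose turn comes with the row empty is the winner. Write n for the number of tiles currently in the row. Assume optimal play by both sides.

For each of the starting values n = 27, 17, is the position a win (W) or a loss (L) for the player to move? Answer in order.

27: W, 17: L

Positions with no move are W. A position that does have a move is losing for the player to move precisely when every available move leads to a winning position for the opponent. Fill in the labels:
n=0: no move; the opponent has just taken the last tile and therefore loses → W
n=1: the only move is to 0(W), a W ⇒ L
n=2: can move to 1, which is L ⇒ W
n=3: the only move is to 2(W), a W ⇒ L
n=4: can move to 3, which is L ⇒ W
n=5: the only move is to 4(W), a W ⇒ L
n=6: can move to 5, which is L ⇒ W
n=7: can move to 1, which is L ⇒ W
n=8: moves to 7(W), 2(W); every one is W ⇒ L
n=9: can move to 8, which is L ⇒ W
n=10: moves to 9(W), 4(W); every one is W ⇒ L
n=11: can move to 10, which is L ⇒ W
n=12: moves to 11(W), 6(W); every one is W ⇒ L
n=13: can move to 12, which is L ⇒ W
n=14: can move to 8, which is L ⇒ W
n=15: moves to 14(W), 9(W); every one is W ⇒ L
n=16: can move to 15, which is L ⇒ W
n=17: moves to 16(W), 11(W); every one is W ⇒ L
n=18: can move to 17, which is L ⇒ W
n=19: moves to 18(W), 13(W); every one is W ⇒ L
n=20: can move to 19, which is L ⇒ W
n=21: can move to 15, which is L ⇒ W
n=22: moves to 21(W), 16(W); every one is W ⇒ L
n=23: can move to 22, which is L ⇒ W
n=24: moves to 23(W), 18(W); every one is W ⇒ L
n=25: can move to 24, which is L ⇒ W
n=26: moves to 25(W), 20(W); every one is W ⇒ L
n=27: can move to 26, which is L ⇒ W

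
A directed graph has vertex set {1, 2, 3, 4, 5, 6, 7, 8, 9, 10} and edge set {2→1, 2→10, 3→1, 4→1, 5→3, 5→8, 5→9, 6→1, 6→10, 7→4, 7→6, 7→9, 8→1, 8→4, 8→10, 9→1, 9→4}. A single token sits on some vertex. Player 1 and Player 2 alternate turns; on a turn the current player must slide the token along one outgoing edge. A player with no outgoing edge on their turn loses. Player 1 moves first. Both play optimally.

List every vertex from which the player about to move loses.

1, 5, 7, 10

Compute win/loss labels from the base case upward. A position with no move is L. Any other position is W if it can reach an L in one move, else L.
Every edge goes from a vertex to one that appears earlier in the order 1, 10, 3, 4, 2, 9, 6, 7, 8, 5, so processing vertices in that order labels each vertex after all of its successors.
1: no outgoing edge → L
10: no outgoing edge → L
3: →1(L), so W
4: →1(L), so W
2: →10(L), so W
9: →1(L), so W
6: →10(L), so W
7: →6(W), 9(W), 4(W) — all W, so L
8: →10(L), so W
5: →8(W), 9(W), 3(W) — all W, so L
The losing starting vertices are exactly the entries labelled L in this table (4 of them).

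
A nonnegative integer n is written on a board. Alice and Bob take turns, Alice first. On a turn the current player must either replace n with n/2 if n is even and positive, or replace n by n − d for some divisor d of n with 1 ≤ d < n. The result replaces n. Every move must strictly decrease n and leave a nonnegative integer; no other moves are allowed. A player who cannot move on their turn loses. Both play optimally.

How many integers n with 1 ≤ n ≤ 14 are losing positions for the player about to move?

7

Classify positions by backward induction: terminal positions (no move available) are L. From any other position, the mover wins iff some move reaches an L.
n=0: no move → L
n=1: no move → L
n=2: W (go to 1, an L position)
n=3: L (sole option 2(W) is W)
n=4: W (go to 3, an L position)
n=5: L (sole option 4(W) is W)
n=6: W (go to 3, an L position)
n=7: L (sole option 6(W) is W)
n=8: W (go to 7, an L position)
n=9: L (options 6(W), 8(W) are all W)
n=10: W (go to 5, an L position)
n=11: L (sole option 10(W) is W)
n=12: W (go to 9, an L position)
n=13: L (sole option 12(W) is W)
n=14: W (go to 7, an L position)
L entries with 1 ≤ n ≤ 14 (n=0 is outside the asked range and is not counted): n = 1, 3, 5, 7, 9, 11, 13; that makes 7.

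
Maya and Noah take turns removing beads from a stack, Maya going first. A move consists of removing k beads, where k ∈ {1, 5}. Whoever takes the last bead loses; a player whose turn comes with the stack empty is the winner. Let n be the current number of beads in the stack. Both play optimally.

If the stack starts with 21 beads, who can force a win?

Noah wins.

Label each position W (a win for the player to move) or L (a loss). A position with no legal move is W; any other position is W exactly when some move reaches an L, and L when every move reaches a W.
n=0: no move; the opponent has just taken the last bead and therefore loses → W
n=1: the only move is to 0(W), a W ⇒ L
n=2: can move to 1, which is L ⇒ W
n=3: the only move is to 2(W), a W ⇒ L
n=4: can move to 3, which is L ⇒ W
n=5: moves to 4(W), 0(W); every one is W ⇒ L
n=6: can move to 5, which is L ⇒ W
n=7: moves to 6(W), 2(W); every one is W ⇒ L
n=8: can move to 7, which is L ⇒ W
n=9: moves to 8(W), 4(W); every one is W ⇒ L
n=10: can move to 9, which is L ⇒ W
n=11: moves to 10(W), 6(W); every one is W ⇒ L
n=12: can move to 11, which is L ⇒ W
n=13: moves to 12(W), 8(W); every one is W ⇒ L
n=14: can move to 13, which is L ⇒ W
n=15: moves to 14(W), 10(W); every one is W ⇒ L
n=16: can move to 15, which is L ⇒ W
n=17: moves to 16(W), 12(W); every one is W ⇒ L
n=18: can move to 17, which is L ⇒ W
n=19: moves to 18(W), 14(W); every one is W ⇒ L
n=20: can move to 19, which is L ⇒ W
n=21: moves to 20(W), 16(W); every one is W ⇒ L
The starting position 21 is L: whatever Maya does, the opponent receives a W position.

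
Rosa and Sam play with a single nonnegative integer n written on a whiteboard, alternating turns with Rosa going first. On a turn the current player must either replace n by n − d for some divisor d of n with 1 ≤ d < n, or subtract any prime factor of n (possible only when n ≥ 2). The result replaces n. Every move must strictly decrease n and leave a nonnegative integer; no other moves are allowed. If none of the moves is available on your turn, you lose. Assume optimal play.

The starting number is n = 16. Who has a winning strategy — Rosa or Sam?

Rosa wins.

Work bottom-up. With no move the player to move loses. Otherwise the position is W if at least one move leads to an L position for the opponent, and L if every move leads to a W.
n=0: no move → L
n=1: no move → L
n=2: reaches L-position 0 → W
n=3: reaches L-position 0 → W
n=4: only reaches 2(W), 3(W), all W → L
n=5: reaches L-position 0 → W
n=6: reaches L-position 4 → W
n=7: reaches L-position 0 → W
n=8: reaches L-position 4 → W
n=9: only reaches 6(W), 8(W), all W → L
n=10: reaches L-position 9 → W
n=11: reaches L-position 0 → W
n=12: reaches L-position 9 → W
n=13: reaches L-position 0 → W
n=14: only reaches 7(W), 12(W), 13(W), all W → L
n=15: reaches L-position 14 → W
n=16: reaches L-position 14 → W
From 16 Rosa can move to 14, reaching an L position.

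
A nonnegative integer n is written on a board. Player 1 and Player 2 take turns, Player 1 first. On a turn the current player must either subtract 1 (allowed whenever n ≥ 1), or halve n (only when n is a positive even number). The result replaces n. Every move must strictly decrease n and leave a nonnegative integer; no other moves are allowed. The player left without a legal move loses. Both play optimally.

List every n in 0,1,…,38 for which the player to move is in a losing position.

0, 2, 5, 7, 9, 11, 13, 15, 17, 19, 21, 23, 25, 27, 29, 31, 33, 35, 37

Use the standard recursion: the mover loses at a terminal position; elsewhere, the mover wins exactly when some move hands the opponent an L position.
n=0: no move → L
n=1: can move to 0, which is L ⇒ W
n=2: the only move is to 1(W), a W ⇒ L
n=3: can move to 2, which is L ⇒ W
n=4: can move to 2, which is L ⇒ W
n=5: the only move is to 4(W), a W ⇒ L
n=6: can move to 5, which is L ⇒ W
n=7: the only move is to 6(W), a W ⇒ L
n=8: can move to 7, which is L ⇒ W
n=9: the only move is to 8(W), a W ⇒ L
n=10: can move to 5, which is L ⇒ W
n=11: the only move is to 10(W), a W ⇒ L
n=12: can move to 11, which is L ⇒ W
n=13: the only move is to 12(W), a W ⇒ L
n=14: can move to 7, which is L ⇒ W
n=15: the only move is to 14(W), a W ⇒ L
n=16: can move to 15, which is L ⇒ W
n=17: the only move is to 16(W), a W ⇒ L
n=18: can move to 9, which is L ⇒ W
n=19: the only move is to 18(W), a W ⇒ L
n=20: can move to 19, which is L ⇒ W
n=21: the only move is to 20(W), a W ⇒ L
n=22: can move to 11, which is L ⇒ W
n=23: the only move is to 22(W), a W ⇒ L
n=24: can move to 23, which is L ⇒ W
n=25: the only move is to 24(W), a W ⇒ L
n=26: can move to 13, which is L ⇒ W
n=27: the only move is to 26(W), a W ⇒ L
n=28: can move to 27, which is L ⇒ W
n=29: the only move is to 28(W), a W ⇒ L
n=30: can move to 15, which is L ⇒ W
n=31: the only move is to 30(W), a W ⇒ L
n=32: can move to 31, which is L ⇒ W
n=33: the only move is to 32(W), a W ⇒ L
n=34: can move to 17, which is L ⇒ W
n=35: the only move is to 34(W), a W ⇒ L
n=36: can move to 35, which is L ⇒ W
n=37: the only move is to 36(W), a W ⇒ L
n=38: can move to 19, which is L ⇒ W
Reading off the rows marked L gives the requested list; there are 19 such values of n.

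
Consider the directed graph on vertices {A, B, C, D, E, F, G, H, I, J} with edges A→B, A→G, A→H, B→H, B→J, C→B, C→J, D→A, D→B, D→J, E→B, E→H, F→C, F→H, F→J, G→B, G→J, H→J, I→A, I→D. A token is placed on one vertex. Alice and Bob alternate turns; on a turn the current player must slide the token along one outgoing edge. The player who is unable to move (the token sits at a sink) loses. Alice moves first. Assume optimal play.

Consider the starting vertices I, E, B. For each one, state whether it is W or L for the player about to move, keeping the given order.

Positions with no move are L. A position that does have a move is losing for the player to move precisely when every available move leads to a winning position for the opponent. Fill in the labels:
Every edge goes from a vertex to one that appears earlier in the order J, H, B, G, A, C, E, D, F, I, so processing vertices in that order labels each vertex after all of its successors.
J: no outgoing edge → L
H: can move to J, which is L ⇒ W
B: can move to J, which is L ⇒ W
G: can move to J, which is L ⇒ W
A: moves to G(W), B(W), H(W); every one is W ⇒ L
C: can move to J, which is L ⇒ W
E: moves to B(W), H(W); every one is W ⇒ L
D: can move to A, which is L ⇒ W
F: can move to J, which is L ⇒ W
I: can move to A, which is L ⇒ W

I: W, E: L, B: W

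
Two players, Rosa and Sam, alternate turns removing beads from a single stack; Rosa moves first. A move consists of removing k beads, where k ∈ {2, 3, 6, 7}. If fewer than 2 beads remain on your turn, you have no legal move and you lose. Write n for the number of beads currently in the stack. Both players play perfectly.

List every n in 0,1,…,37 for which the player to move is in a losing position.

Build the W/L table. Terminal = L. A non-terminal position is W if it has a move to some L; otherwise it is L.
n=0: no move → L
n=1: no move → L
n=2: reaches L-position 0 → W
n=3: reaches L-position 1 → W
n=4: reaches L-position 1 → W
n=5: only reaches 3(W), 2(W), all W → L
n=6: reaches L-position 0 → W
n=7: reaches L-position 5 → W
n=8: reaches L-position 5 → W
n=9: only reaches 7(W), 6(W), 3(W), 2(W), all W → L
n=10: only reaches 8(W), 7(W), 4(W), 3(W), all W → L
n=11: reaches L-position 9 → W
n=12: reaches L-position 10 → W
n=13: reaches L-position 10 → W
n=14: only reaches 12(W), 11(W), 8(W), 7(W), all W → L
n=15: reaches L-position 9 → W
n=16: reaches L-position 14 → W
n=17: reaches L-position 14 → W
n=18: only reaches 16(W), 15(W), 12(W), 11(W), all W → L
n=19: only reaches 17(W), 16(W), 13(W), 12(W), all W → L
n=20: reaches L-position 18 → W
n=21: reaches L-position 19 → W
n=22: reaches L-position 19 → W
n=23: only reaches 21(W), 20(W), 17(W), 16(W), all W → L
n=24: reaches L-position 18 → W
n=25: reaches L-position 23 → W
n=26: reaches L-position 23 → W
n=27: only reaches 25(W), 24(W), 21(W), 20(W), all W → L
n=28: only reaches 26(W), 25(W), 22(W), 21(W), all W → L
n=29: reaches L-position 27 → W
n=30: reaches L-position 28 → W
n=31: reaches L-position 28 → W
n=32: only reaches 30(W), 29(W), 26(W), 25(W), all W → L
n=33: reaches L-position 27 → W
n=34: reaches L-position 32 → W
n=35: reaches L-position 32 → W
n=36: only reaches 34(W), 33(W), 30(W), 29(W), all W → L
n=37: only reaches 35(W), 34(W), 31(W), 30(W), all W → L
The losing starting values of n are exactly the entries labelled L in this table (14 of them).

0, 1, 5, 9, 10, 14, 18, 19, 23, 27, 28, 32, 36, 37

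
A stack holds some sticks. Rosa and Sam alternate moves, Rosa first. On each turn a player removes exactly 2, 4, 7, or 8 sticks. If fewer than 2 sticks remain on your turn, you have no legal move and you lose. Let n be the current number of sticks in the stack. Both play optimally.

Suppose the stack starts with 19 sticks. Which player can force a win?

Rosa wins.

Compute win/loss labels from the base case upward. A position with no move is L. Any other position is W if it can reach an L in one move, else L.
n=0: no move → L
n=1: no move → L
n=2: reaches L-position 0 → W
n=3: reaches L-position 1 → W
n=4: reaches L-position 0 → W
n=5: reaches L-position 1 → W
n=6: only reaches 4(W), 2(W), all W → L
n=7: reaches L-position 0 → W
n=8: reaches L-position 6 → W
n=9: reaches L-position 1 → W
n=10: reaches L-position 6 → W
n=11: only reaches 9(W), 7(W), 4(W), 3(W), all W → L
n=12: only reaches 10(W), 8(W), 5(W), 4(W), all W → L
n=13: reaches L-position 11 → W
n=14: reaches L-position 12 → W
n=15: reaches L-position 11 → W
n=16: reaches L-position 12 → W
n=17: only reaches 15(W), 13(W), 10(W), 9(W), all W → L
n=18: reaches L-position 11 → W
n=19: reaches L-position 17 → W
The starting position 19 is W: Rosa should remove 2, leaving 17, handing over an L position.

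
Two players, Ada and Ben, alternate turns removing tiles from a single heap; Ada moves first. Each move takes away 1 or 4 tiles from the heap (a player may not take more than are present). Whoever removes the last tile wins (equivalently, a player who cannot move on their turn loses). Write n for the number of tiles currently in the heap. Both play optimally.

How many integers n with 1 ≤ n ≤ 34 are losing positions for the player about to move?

Positions with no move are L. A position that does have a move is losing for the player to move precisely when every available move leads to a winning position for the opponent. Fill in the labels:
n=0: no move → L
n=1: reaches L-position 0 → W
n=2: only reaches 1(W), which is W → L
n=3: reaches L-position 2 → W
n=4: reaches L-position 0 → W
n=5: only reaches 4(W), 1(W), all W → L
n=6: reaches L-position 5 → W
n=7: only reaches 6(W), 3(W), all W → L
n=8: reaches L-position 7 → W
n=9: reaches L-position 5 → W
n=10: only reaches 9(W), 6(W), all W → L
n=11: reaches L-position 10 → W
n=12: only reaches 11(W), 8(W), all W → L
n=13: reaches L-position 12 → W
n=14: reaches L-position 10 → W
n=15: only reaches 14(W), 11(W), all W → L
n=16: reaches L-position 15 → W
n=17: only reaches 16(W), 13(W), all W → L
n=18: reaches L-position 17 → W
n=19: reaches L-position 15 → W
n=20: only reaches 19(W), 16(W), all W → L
n=21: reaches L-position 20 → W
n=22: only reaches 21(W), 18(W), all W → L
n=23: reaches L-position 22 → W
n=24: reaches L-position 20 → W
n=25: only reaches 24(W), 21(W), all W → L
n=26: reaches L-position 25 → W
n=27: only reaches 26(W), 23(W), all W → L
n=28: reaches L-position 27 → W
n=29: reaches L-position 25 → W
n=30: only reaches 29(W), 26(W), all W → L
n=31: reaches L-position 30 → W
n=32: only reaches 31(W), 28(W), all W → L
n=33: reaches L-position 32 → W
n=34: reaches L-position 30 → W
L entries with 1 ≤ n ≤ 34 (n=0 is outside the asked range and is not counted): n = 2, 5, 7, 10, 12, 15, 17, 20, 22, 25, 27, 30, 32; that makes 13.

13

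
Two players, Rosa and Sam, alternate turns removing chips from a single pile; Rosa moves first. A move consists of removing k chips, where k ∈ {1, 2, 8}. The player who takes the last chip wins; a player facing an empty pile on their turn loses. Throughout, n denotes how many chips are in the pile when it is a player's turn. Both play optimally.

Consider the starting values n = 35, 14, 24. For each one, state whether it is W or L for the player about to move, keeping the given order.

35: W, 14: W, 24: L

Compute win/loss labels from the base case upward. A position with no move is L. Any other position is W if it can reach an L in one move, else L.
n=0: no move → L
n=1: →0(L), so W
n=2: →0(L), so W
n=3: →2(W), 1(W) — all W, so L
n=4: →3(L), so W
n=5: →3(L), so W
n=6: →5(W), 4(W) — all W, so L
n=7: →6(L), so W
n=8: →6(L), so W
n=9: →8(W), 7(W), 1(W) — all W, so L
n=10: →9(L), so W
n=11: →9(L), so W
n=12: →11(W), 10(W), 4(W) — all W, so L
n=13: →12(L), so W
n=14: →12(L), so W
n=15: →14(W), 13(W), 7(W) — all W, so L
n=16: →15(L), so W
n=17: →15(L), so W
n=18: →17(W), 16(W), 10(W) — all W, so L
n=19: →18(L), so W
n=20: →18(L), so W
n=21: →20(W), 19(W), 13(W) — all W, so L
n=22: →21(L), so W
n=23: →21(L), so W
n=24: →23(W), 22(W), 16(W) — all W, so L
n=25: →24(L), so W
n=26: →24(L), so W
n=27: →26(W), 25(W), 19(W) — all W, so L
n=28: →27(L), so W
n=29: →27(L), so W
n=30: →29(W), 28(W), 22(W) — all W, so L
n=31: →30(L), so W
n=32: →30(L), so W
n=33: →32(W), 31(W), 25(W) — all W, so L
n=34: →33(L), so W
n=35: →33(L), so W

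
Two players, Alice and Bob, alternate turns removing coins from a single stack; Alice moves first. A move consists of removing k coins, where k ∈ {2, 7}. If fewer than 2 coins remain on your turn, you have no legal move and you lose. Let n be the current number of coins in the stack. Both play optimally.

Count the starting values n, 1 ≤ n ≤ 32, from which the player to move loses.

Classify positions by backward induction: terminal positions (no move available) are L. From any other position, the mover wins iff some move reaches an L.
n=0: no move → L
n=1: no move → L
n=2: can move to 0, which is L ⇒ W
n=3: can move to 1, which is L ⇒ W
n=4: the only move is to 2(W), a W ⇒ L
n=5: the only move is to 3(W), a W ⇒ L
n=6: can move to 4, which is L ⇒ W
n=7: can move to 5, which is L ⇒ W
n=8: can move to 1, which is L ⇒ W
n=9: moves to 7(W), 2(W); every one is W ⇒ L
n=10: moves to 8(W), 3(W); every one is W ⇒ L
n=11: can move to 9, which is L ⇒ W
n=12: can move to 10, which is L ⇒ W
n=13: moves to 11(W), 6(W); every one is W ⇒ L
n=14: moves to 12(W), 7(W); every one is W ⇒ L
n=15: can move to 13, which is L ⇒ W
n=16: can move to 14, which is L ⇒ W
n=17: can move to 10, which is L ⇒ W
n=18: moves to 16(W), 11(W); every one is W ⇒ L
n=19: moves to 17(W), 12(W); every one is W ⇒ L
n=20: can move to 18, which is L ⇒ W
n=21: can move to 19, which is L ⇒ W
n=22: moves to 20(W), 15(W); every one is W ⇒ L
n=23: moves to 21(W), 16(W); every one is W ⇒ L
n=24: can move to 22, which is L ⇒ W
n=25: can move to 23, which is L ⇒ W
n=26: can move to 19, which is L ⇒ W
n=27: moves to 25(W), 20(W); every one is W ⇒ L
n=28: moves to 26(W), 21(W); every one is W ⇒ L
n=29: can move to 27, which is L ⇒ W
n=30: can move to 28, which is L ⇒ W
n=31: moves to 29(W), 24(W); every one is W ⇒ L
n=32: moves to 30(W), 25(W); every one is W ⇒ L
L entries with 1 ≤ n ≤ 32 (n=0 is outside the asked range and is not counted): n = 1, 4, 5, 9, 10, 13, 14, 18, 19, 22, 23, 27, 28, 31, 32; that makes 15.

15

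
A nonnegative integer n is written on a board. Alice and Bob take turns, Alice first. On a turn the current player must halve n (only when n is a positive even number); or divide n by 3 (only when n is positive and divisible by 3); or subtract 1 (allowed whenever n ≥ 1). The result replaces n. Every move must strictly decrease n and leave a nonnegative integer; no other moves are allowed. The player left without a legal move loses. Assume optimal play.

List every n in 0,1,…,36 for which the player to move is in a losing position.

0, 2, 5, 7, 9, 11, 13, 16, 19, 23, 25, 28, 30, 34, 36

Build the W/L table. Terminal = L. A non-terminal position is W if it has a move to some L; otherwise it is L.
n=0: no move → L
n=1: →0(L), so W
n=2: →1(W) only, which is W, so L
n=3: →2(L), so W
n=4: →2(L), so W
n=5: →4(W) only, which is W, so L
n=6: →2(L), so W
n=7: →6(W) only, which is W, so L
n=8: →7(L), so W
n=9: →3(W), 8(W) — all W, so L
n=10: →5(L), so W
n=11: →10(W) only, which is W, so L
n=12: →11(L), so W
n=13: →12(W) only, which is W, so L
n=14: →7(L), so W
n=15: →5(L), so W
n=16: →8(W), 15(W) — all W, so L
n=17: →16(L), so W
n=18: →9(L), so W
n=19: →18(W) only, which is W, so L
n=20: →19(L), so W
n=21: →7(L), so W
n=22: →11(L), so W
n=23: →22(W) only, which is W, so L
n=24: →23(L), so W
n=25: →24(W) only, which is W, so L
n=26: →13(L), so W
n=27: →9(L), so W
n=28: →14(W), 27(W) — all W, so L
n=29: →28(L), so W
n=30: →10(W), 15(W), 29(W) — all W, so L
n=31: →30(L), so W
n=32: →16(L), so W
n=33: →11(L), so W
n=34: →17(W), 33(W) — all W, so L
n=35: →34(L), so W
n=36: →12(W), 18(W), 35(W) — all W, so L
Reading off the rows marked L gives the requested list; there are 15 such values of n.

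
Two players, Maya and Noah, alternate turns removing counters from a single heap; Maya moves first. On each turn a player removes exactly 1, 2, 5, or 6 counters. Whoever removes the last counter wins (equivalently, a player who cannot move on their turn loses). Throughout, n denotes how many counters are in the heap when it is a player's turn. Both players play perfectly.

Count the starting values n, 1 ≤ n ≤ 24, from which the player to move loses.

7

Label each position W (a win for the player to move) or L (a loss). A position with no legal move is L; any other position is W exactly when some move reaches an L, and L when every move reaches a W.
n=0: no move → L
n=1: →0(L), so W
n=2: →0(L), so W
n=3: →2(W), 1(W) — all W, so L
n=4: →3(L), so W
n=5: →3(L), so W
n=6: →0(L), so W
n=7: →6(W), 5(W), 2(W), 1(W) — all W, so L
n=8: →7(L), so W
n=9: →7(L), so W
n=10: →9(W), 8(W), 5(W), 4(W) — all W, so L
n=11: →10(L), so W
n=12: →10(L), so W
n=13: →7(L), so W
n=14: →13(W), 12(W), 9(W), 8(W) — all W, so L
n=15: →14(L), so W
n=16: →14(L), so W
n=17: →16(W), 15(W), 12(W), 11(W) — all W, so L
n=18: →17(L), so W
n=19: →17(L), so W
n=20: →14(L), so W
n=21: →20(W), 19(W), 16(W), 15(W) — all W, so L
n=22: →21(L), so W
n=23: →21(L), so W
n=24: →23(W), 22(W), 19(W), 18(W) — all W, so L
L entries with 1 ≤ n ≤ 24 (n=0 is outside the asked range and is not counted): n = 3, 7, 10, 14, 17, 21, 24; that makes 7.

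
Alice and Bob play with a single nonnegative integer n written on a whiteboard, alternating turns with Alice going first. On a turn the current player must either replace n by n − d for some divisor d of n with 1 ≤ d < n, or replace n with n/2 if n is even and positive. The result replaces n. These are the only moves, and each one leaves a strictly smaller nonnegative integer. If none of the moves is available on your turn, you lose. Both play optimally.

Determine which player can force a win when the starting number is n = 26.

Use the standard recursion: the mover loses at a terminal position; elsewhere, the mover wins exactly when some move hands the opponent an L position.
n=0: no move → L
n=1: no move → L
n=2: W (go to 1, an L position)
n=3: L (sole option 2(W) is W)
n=4: W (go to 3, an L position)
n=5: L (sole option 4(W) is W)
n=6: W (go to 3, an L position)
n=7: L (sole option 6(W) is W)
n=8: W (go to 7, an L position)
n=9: L (options 6(W), 8(W) are all W)
n=10: W (go to 5, an L position)
n=11: L (sole option 10(W) is W)
n=12: W (go to 9, an L position)
n=13: L (sole option 12(W) is W)
n=14: W (go to 7, an L position)
n=15: L (options 10(W), 12(W), 14(W) are all W)
n=16: W (go to 15, an L position)
n=17: L (sole option 16(W) is W)
n=18: W (go to 9, an L position)
n=19: L (sole option 18(W) is W)
n=20: W (go to 15, an L position)
n=21: L (options 14(W), 18(W), 20(W) are all W)
n=22: W (go to 11, an L position)
n=23: L (sole option 22(W) is W)
n=24: W (go to 21, an L position)
n=25: L (options 20(W), 24(W) are all W)
n=26: W (go to 13, an L position)
From 26 Alice can move to 13, reaching an L position.

Alice wins.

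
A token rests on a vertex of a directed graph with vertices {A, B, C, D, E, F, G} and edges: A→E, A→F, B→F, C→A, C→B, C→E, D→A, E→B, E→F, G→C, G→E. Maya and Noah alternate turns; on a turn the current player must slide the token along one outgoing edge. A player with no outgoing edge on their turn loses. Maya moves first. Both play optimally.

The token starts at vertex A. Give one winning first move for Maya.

Build the W/L table. Terminal = L. A non-terminal position is W if it has a move to some L; otherwise it is L.
Every edge goes from a vertex to one that appears earlier in the order F, B, E, A, C, G, D, so processing vertices in that order labels each vertex after all of its successors.
F: no outgoing edge → L
B: reaches L-position F → W
E: reaches L-position F → W
A: reaches L-position F → W
C: only reaches A(W), E(W), B(W), all W → L
G: reaches L-position C → W
D: only reaches A(W), which is W → L
From A, the L positions reachable in one move are: F.

Move to F.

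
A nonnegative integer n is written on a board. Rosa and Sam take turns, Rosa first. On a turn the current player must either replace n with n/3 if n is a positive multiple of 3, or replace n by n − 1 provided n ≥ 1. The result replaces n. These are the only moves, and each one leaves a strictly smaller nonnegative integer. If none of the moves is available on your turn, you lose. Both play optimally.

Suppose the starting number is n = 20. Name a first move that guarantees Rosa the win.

Label each position W (a win for the player to move) or L (a loss). A position with no legal move is L; any other position is W exactly when some move reaches an L, and L when every move reaches a W.
n=0: no move → L
n=1: reaches L-position 0 → W
n=2: only reaches 1(W), which is W → L
n=3: reaches L-position 2 → W
n=4: only reaches 3(W), which is W → L
n=5: reaches L-position 4 → W
n=6: reaches L-position 2 → W
n=7: only reaches 6(W), which is W → L
n=8: reaches L-position 7 → W
n=9: only reaches 3(W), 8(W), all W → L
n=10: reaches L-position 9 → W
n=11: only reaches 10(W), which is W → L
n=12: reaches L-position 4 → W
n=13: only reaches 12(W), which is W → L
n=14: reaches L-position 13 → W
n=15: only reaches 5(W), 14(W), all W → L
n=16: reaches L-position 15 → W
n=17: only reaches 16(W), which is W → L
n=18: reaches L-position 17 → W
n=19: only reaches 18(W), which is W → L
n=20: reaches L-position 19 → W
From 20, the L positions reachable in one move are: 19.

Move to 19.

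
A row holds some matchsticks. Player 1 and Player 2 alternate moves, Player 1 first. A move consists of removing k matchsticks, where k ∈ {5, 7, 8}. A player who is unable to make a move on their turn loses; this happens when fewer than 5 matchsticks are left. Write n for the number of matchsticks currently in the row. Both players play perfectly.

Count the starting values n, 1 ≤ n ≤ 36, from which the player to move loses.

14

Label each position W (a win for the player to move) or L (a loss). A position with no legal move is L; any other position is W exactly when some move reaches an L, and L when every move reaches a W.
n=0: no move → L
n=1: no move → L
n=2: no move → L
n=3: no move → L
n=4: no move → L
n=5: reaches L-position 0 → W
n=6: reaches L-position 1 → W
n=7: reaches L-position 2 → W
n=8: reaches L-position 3 → W
n=9: reaches L-position 4 → W
n=10: reaches L-position 3 → W
n=11: reaches L-position 4 → W
n=12: reaches L-position 4 → W
n=13: only reaches 8(W), 6(W), 5(W), all W → L
n=14: only reaches 9(W), 7(W), 6(W), all W → L
n=15: only reaches 10(W), 8(W), 7(W), all W → L
n=16: only reaches 11(W), 9(W), 8(W), all W → L
n=17: only reaches 12(W), 10(W), 9(W), all W → L
n=18: reaches L-position 13 → W
n=19: reaches L-position 14 → W
n=20: reaches L-position 15 → W
n=21: reaches L-position 16 → W
n=22: reaches L-position 17 → W
n=23: reaches L-position 16 → W
n=24: reaches L-position 17 → W
n=25: reaches L-position 17 → W
n=26: only reaches 21(W), 19(W), 18(W), all W → L
n=27: only reaches 22(W), 20(W), 19(W), all W → L
n=28: only reaches 23(W), 21(W), 20(W), all W → L
n=29: only reaches 24(W), 22(W), 21(W), all W → L
n=30: only reaches 25(W), 23(W), 22(W), all W → L
n=31: reaches L-position 26 → W
n=32: reaches L-position 27 → W
n=33: reaches L-position 28 → W
n=34: reaches L-position 29 → W
n=35: reaches L-position 30 → W
n=36: reaches L-position 29 → W
L entries with 1 ≤ n ≤ 36 (n=0 is outside the asked range and is not counted): n = 1, 2, 3, 4, 13, 14, 15, 16, 17, 26, 27, 28, 29, 30; that makes 14.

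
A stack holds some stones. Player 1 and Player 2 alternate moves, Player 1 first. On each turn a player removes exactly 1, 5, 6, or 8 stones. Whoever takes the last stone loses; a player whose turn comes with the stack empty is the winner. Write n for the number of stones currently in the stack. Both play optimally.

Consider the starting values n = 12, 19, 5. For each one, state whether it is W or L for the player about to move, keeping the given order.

Label each position W (a win for the player to move) or L (a loss). A position with no legal move is W; any other position is W exactly when some move reaches an L, and L when every move reaches a W.
n=0: no move; the opponent has just taken the last stone and therefore loses → W
n=1: only reaches 0(W), which is W → L
n=2: reaches L-position 1 → W
n=3: only reaches 2(W), which is W → L
n=4: reaches L-position 3 → W
n=5: only reaches 4(W), 0(W), all W → L
n=6: reaches L-position 5 → W
n=7: reaches L-position 1 → W
n=8: reaches L-position 3 → W
n=9: reaches L-position 3 → W
n=10: reaches L-position 5 → W
n=11: reaches L-position 5 → W
n=12: only reaches 11(W), 7(W), 6(W), 4(W), all W → L
n=13: reaches L-position 12 → W
n=14: only reaches 13(W), 9(W), 8(W), 6(W), all W → L
n=15: reaches L-position 14 → W
n=16: only reaches 15(W), 11(W), 10(W), 8(W), all W → L
n=17: reaches L-position 16 → W
n=18: reaches L-position 12 → W
n=19: reaches L-position 14 → W

12: L, 19: W, 5: L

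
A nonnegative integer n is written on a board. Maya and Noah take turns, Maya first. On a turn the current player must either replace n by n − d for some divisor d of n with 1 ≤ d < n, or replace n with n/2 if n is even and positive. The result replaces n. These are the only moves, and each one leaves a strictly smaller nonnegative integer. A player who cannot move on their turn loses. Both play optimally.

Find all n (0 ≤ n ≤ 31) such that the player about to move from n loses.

Label each position W (a win for the player to move) or L (a loss). A position with no legal move is L; any other position is W exactly when some move reaches an L, and L when every move reaches a W.
n=0: no move → L
n=1: no move → L
n=2: W (go to 1, an L position)
n=3: L (sole option 2(W) is W)
n=4: W (go to 3, an L position)
n=5: L (sole option 4(W) is W)
n=6: W (go to 3, an L position)
n=7: L (sole option 6(W) is W)
n=8: W (go to 7, an L position)
n=9: L (options 6(W), 8(W) are all W)
n=10: W (go to 5, an L position)
n=11: L (sole option 10(W) is W)
n=12: W (go to 9, an L position)
n=13: L (sole option 12(W) is W)
n=14: W (go to 7, an L position)
n=15: L (options 10(W), 12(W), 14(W) are all W)
n=16: W (go to 15, an L position)
n=17: L (sole option 16(W) is W)
n=18: W (go to 9, an L position)
n=19: L (sole option 18(W) is W)
n=20: W (go to 15, an L position)
n=21: L (options 14(W), 18(W), 20(W) are all W)
n=22: W (go to 11, an L position)
n=23: L (sole option 22(W) is W)
n=24: W (go to 21, an L position)
n=25: L (options 20(W), 24(W) are all W)
n=26: W (go to 13, an L position)
n=27: L (options 18(W), 24(W), 26(W) are all W)
n=28: W (go to 21, an L position)
n=29: L (sole option 28(W) is W)
n=30: W (go to 15, an L position)
n=31: L (sole option 30(W) is W)
Reading off the rows marked L gives the requested list; there are 17 such values of n.

0, 1, 3, 5, 7, 9, 11, 13, 15, 17, 19, 21, 23, 25, 27, 29, 31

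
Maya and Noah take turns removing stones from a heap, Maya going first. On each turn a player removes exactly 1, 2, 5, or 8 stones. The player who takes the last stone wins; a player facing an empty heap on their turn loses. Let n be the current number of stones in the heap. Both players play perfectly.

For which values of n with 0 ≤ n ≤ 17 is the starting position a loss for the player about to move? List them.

Build the W/L table. Terminal = L. A non-terminal position is W if it has a move to some L; otherwise it is L.
n=0: no move → L
n=1: W (go to 0, an L position)
n=2: W (go to 0, an L position)
n=3: L (options 2(W), 1(W) are all W)
n=4: W (go to 3, an L position)
n=5: W (go to 3, an L position)
n=6: L (options 5(W), 4(W), 1(W) are all W)
n=7: W (go to 6, an L position)
n=8: W (go to 6, an L position)
n=9: L (options 8(W), 7(W), 4(W), 1(W) are all W)
n=10: W (go to 9, an L position)
n=11: W (go to 9, an L position)
n=12: L (options 11(W), 10(W), 7(W), 4(W) are all W)
n=13: W (go to 12, an L position)
n=14: W (go to 12, an L position)
n=15: L (options 14(W), 13(W), 10(W), 7(W) are all W)
n=16: W (go to 15, an L position)
n=17: W (go to 15, an L position)
Reading off the rows marked L gives the requested list; there are 6 such values of n.

0, 3, 6, 9, 12, 15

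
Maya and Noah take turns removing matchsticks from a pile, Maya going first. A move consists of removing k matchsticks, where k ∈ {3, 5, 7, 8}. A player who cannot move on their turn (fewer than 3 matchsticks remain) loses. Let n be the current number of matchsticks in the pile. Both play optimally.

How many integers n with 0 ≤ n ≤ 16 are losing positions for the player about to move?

6

Compute win/loss labels from the base case upward. A position with no move is L. Any other position is W if it can reach an L in one move, else L.
n=0: no move → L
n=1: no move → L
n=2: no move → L
n=3: →0(L), so W
n=4: →1(L), so W
n=5: →2(L), so W
n=6: →1(L), so W
n=7: →2(L), so W
n=8: →1(L), so W
n=9: →2(L), so W
n=10: →2(L), so W
n=11: →8(W), 6(W), 4(W), 3(W) — all W, so L
n=12: →9(W), 7(W), 5(W), 4(W) — all W, so L
n=13: →10(W), 8(W), 6(W), 5(W) — all W, so L
n=14: →11(L), so W
n=15: →12(L), so W
n=16: →13(L), so W
L entries with 0 ≤ n ≤ 16: n = 0, 1, 2, 11, 12, 13; that makes 6.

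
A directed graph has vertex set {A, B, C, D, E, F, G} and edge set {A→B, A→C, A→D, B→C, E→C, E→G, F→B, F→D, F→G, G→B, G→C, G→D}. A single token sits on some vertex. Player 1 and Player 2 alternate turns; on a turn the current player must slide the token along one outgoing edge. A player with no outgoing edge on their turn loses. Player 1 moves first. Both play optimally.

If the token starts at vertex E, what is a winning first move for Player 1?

Move to C.

Label each position W (a win for the player to move) or L (a loss). A position with no legal move is L; any other position is W exactly when some move reaches an L, and L when every move reaches a W.
Every edge goes from a vertex to one that appears earlier in the order C, D, B, G, A, E, F, so processing vertices in that order labels each vertex after all of its successors.
C: no outgoing edge → L
D: no outgoing edge → L
B: →C(L), so W
G: →D(L), so W
A: →D(L), so W
E: →C(L), so W
F: →D(L), so W
From E, the L positions reachable in one move are: C.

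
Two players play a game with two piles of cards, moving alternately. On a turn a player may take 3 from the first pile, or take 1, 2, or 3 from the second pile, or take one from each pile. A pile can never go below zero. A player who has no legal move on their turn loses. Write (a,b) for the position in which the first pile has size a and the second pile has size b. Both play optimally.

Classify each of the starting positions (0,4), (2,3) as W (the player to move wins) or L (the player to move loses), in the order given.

(0,4): L, (2,3): W

Compute win/loss labels from the base case upward. A position with no move is L. Any other position is W if it can reach an L in one move, else L.
No move ever increases a pile, so every position that can arise here has a ≤ 2 and b ≤ 4; it is enough to label the cells with 0 ≤ a ≤ 2 and 0 ≤ b ≤ 4.
Every move lowers a or b (never raises either), so fill the grid row by row in increasing a, and left to right within a row: each cell's successors are then already labelled.
      b=0  b=1  b=2  b=3  b=4
a=0:    L    W    W    W    L
a=1:    L    W    W    W    L
a=2:    L    W    W    W    L
Cells with no legal move (terminal, hence L): (0,0), (1,0), (2,0).
The remaining L cells, each justified by listing all of its moves:
(0,4): →(0,3)(W), (0,2)(W), (0,1)(W) — all W, so L
(1,4): →(1,3)(W), (1,2)(W), (1,1)(W), (0,3)(W) — all W, so L
(2,4): →(2,3)(W), (2,2)(W), (2,1)(W), (1,3)(W) — all W, so L
Every other cell has at least one move into one of the L cells above, so it is W.
(0,4): one of the L cells justified above, so L
(2,3): the move to (2,0) reaches an L cell, so W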